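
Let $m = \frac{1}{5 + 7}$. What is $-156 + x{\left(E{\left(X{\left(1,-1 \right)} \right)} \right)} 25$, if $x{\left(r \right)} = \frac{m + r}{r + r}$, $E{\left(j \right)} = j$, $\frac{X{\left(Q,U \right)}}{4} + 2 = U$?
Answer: $- \frac{41353}{288} \approx -143.59$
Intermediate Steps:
$m = \frac{1}{12} \approx 0.083333$
$X{\left(Q,U \right)} = -8 + 4 U$
$x{\left(r \right)} = \frac{\frac{1}{12} + r}{2 r}$ ($x{\left(r \right)} = \frac{\frac{1}{12} + r}{r + r} = \frac{\frac{1}{12} + r}{2 r}$)
$-156 + x{\left(E{\left(X{\left(1,-1 \right)} \right)} \right)} 25 = -156 + \frac{1 + 12 \left(-8 + 4 \left(-1\right)\right)}{24 \left(-8 + 4 \left(-1\right)\right)} 25 = -156 + \frac{1 + 12 \left(-8 - 4\right)}{24 \left(-8 - 4\right)} 25 = -156 + \frac{1 + 12 \left(-12\right)}{24 \left(-12\right)} 25 = -156 + \frac{1}{24} \left(- \frac{1}{12}\right) \left(1 - 144\right) 25 = -156 + \frac{1}{24} \left(- \frac{1}{12}\right) \left(-143\right) 25 = -156 + \frac{143}{288} \cdot 25 = -156 + \frac{3575}{288} = - \frac{41353}{288}$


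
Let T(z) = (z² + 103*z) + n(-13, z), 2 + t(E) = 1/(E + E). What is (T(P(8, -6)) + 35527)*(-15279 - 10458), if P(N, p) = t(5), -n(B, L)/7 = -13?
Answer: -91175664567/100 ≈ -9.1176e+8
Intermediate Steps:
t(E) = -2 + 1/(2*E) (t(E) = -2 + 1/(E + E) = -2 + 1/(2*E))
n(B, L) = 91 (n(B, L) = -7*(-13) = 91)
P(N, p) = -19/10 (P(N, p) = -2 + (½)/5 = -2 + (½)*(⅕) = -2 + ⅒ = -19/10)
T(z) = 91 + z² + 103*z (T(z) = (z² + 103*z) + 91 = 91 + z² + 103*z)
(T(P(8, -6)) + 35527)*(-15279 - 10458) = ((91 + (-19/10)² + 103*(-19/10)) + 35527)*(-15279 - 10458) = ((91 + 361/100 - 1957/10) + 35527)*(-25737) = (-10109/100 + 35527)*(-25737) = (3542591/100)*(-25737) = -91175664567/100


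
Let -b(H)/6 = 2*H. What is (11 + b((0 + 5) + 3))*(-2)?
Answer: 170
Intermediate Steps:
b(H) = -12*H
(11 + b((0 + 5) + 3))*(-2) = (11 - 12*((0 + 5) + 3))*(-2) = (11 - 12*(5 + 3))*(-2) = (11 - 12*8)*(-2) = (11 - 96)*(-2) = -85*(-2) = 170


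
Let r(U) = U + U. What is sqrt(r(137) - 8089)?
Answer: I*sqrt(7815) ≈ 88.402*I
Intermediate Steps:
r(U) = 2*U
sqrt(r(137) - 8089) = sqrt(2*137 - 8089) = sqrt(274 - 8089) = sqrt(-7815) = I*sqrt(7815)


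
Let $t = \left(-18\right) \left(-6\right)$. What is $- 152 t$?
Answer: $-16416$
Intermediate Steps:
$t = 108$
$- 152 t = \left(-152\right) 108 = -16416$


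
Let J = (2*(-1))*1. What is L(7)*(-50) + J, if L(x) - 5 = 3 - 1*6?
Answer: -102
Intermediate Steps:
J = -2 (J = -2*1 = -2)
L(x) = 2 (L(x) = 5 + (3 - 1*6) = 5 + (3 - 6) = 5 - 3 = 2)
L(7)*(-50) + J = 2*(-50) - 2 = -100 - 2 = -102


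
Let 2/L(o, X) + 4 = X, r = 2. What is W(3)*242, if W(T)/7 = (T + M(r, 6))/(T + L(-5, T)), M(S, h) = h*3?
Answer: 35574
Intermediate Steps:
L(o, X) = 2/(-4 + X)
M(S, h) = 3*h
W(T) = 7*(18 + T)/(T + 2/(-4 + T)) (W(T) = 7*((T + 3*6)/(T + 2/(-4 + T))) = 7*((T + 18)/(T + 2/(-4 + T))) = 7*((18 + T)/(T + 2/(-4 + T))) = 7*(18 + T)/(T + 2/(-4 + T)))
W(3)*242 = (7*(-4 + 3)*(18 + 3)/(2 + 3*(-4 + 3)))*242 = (7*(-1)*21/(2 + 3*(-1)))*242 = (7*(-1)*21/(2 - 3))*242 = (7*(-1)*21/(-1))*242 = (7*(-1)*(-1)*21)*242 = 147*242 = 35574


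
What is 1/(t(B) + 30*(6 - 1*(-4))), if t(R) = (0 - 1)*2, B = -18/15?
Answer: 1/298 ≈ 0.0033557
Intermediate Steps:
B = -6/5 (B = -18*1/15 = -6/5 ≈ -1.2000)
t(R) = -2 (t(R) = -1*2 = -2)
1/(t(B) + 30*(6 - 1*(-4))) = 1/(-2 + 30*(6 - 1*(-4))) = 1/(-2 + 30*(6 + 4)) = 1/(-2 + 30*10) = 1/(-2 + 300) = 1/298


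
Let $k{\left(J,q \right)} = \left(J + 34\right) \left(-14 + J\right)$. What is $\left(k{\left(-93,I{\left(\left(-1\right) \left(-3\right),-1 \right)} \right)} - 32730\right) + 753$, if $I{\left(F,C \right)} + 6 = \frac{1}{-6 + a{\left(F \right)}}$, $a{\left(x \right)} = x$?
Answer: $-25664$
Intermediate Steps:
$I{\left(F,C \right)} = -6 + \frac{1}{-6 + F}$
$k{\left(J,q \right)} = \left(-14 + J\right) \left(34 + J\right)$ ($k{\left(J,q \right)} = \left(34 + J\right) \left(-14 + J\right) = \left(-14 + J\right) \left(34 + J\right)$)
$\left(k{\left(-93,I{\left(\left(-1\right) \left(-3\right),-1 \right)} \right)} - 32730\right) + 753 = \left(\left(-476 + \left(-93\right)^{2} + 20 \left(-93\right)\right) - 32730\right) + 753 = \left(\left(-476 + 8649 - 1860\right) - 32730\right) + 753 = \left(6313 - 32730\right) + 753 = -26417 + 753 = -25664$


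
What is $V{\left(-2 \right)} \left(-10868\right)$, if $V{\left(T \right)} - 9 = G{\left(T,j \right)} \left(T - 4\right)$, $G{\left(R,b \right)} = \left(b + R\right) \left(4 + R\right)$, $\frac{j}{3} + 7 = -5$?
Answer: $-5053620$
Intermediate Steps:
$j = -36$ ($j = -21 + 3 \left(-5\right) = -21 - 15 = -36$)
$G{\left(R,b \right)} = \left(4 + R\right) \left(R + b\right)$ ($G{\left(R,b \right)} = \left(R + b\right) \left(4 + R\right) = \left(4 + R\right) \left(R + b\right)$)
$V{\left(T \right)} = 9 + \left(-4 + T\right) \left(-144 + T^{2} - 32 T\right)$ ($V{\left(T \right)} = 9 + \left(T^{2} + 4 T + 4 \left(-36\right) + T \left(-36\right)\right) \left(T - 4\right) = 9 + \left(T^{2} + 4 T - 144 - 36 T\right) \left(-4 + T\right) = 9 + \left(-144 + T^{2} - 32 T\right) \left(-4 + T\right) = 9 + \left(-4 + T\right) \left(-144 + T^{2} - 32 T\right)$)
$V{\left(-2 \right)} \left(-10868\right) = \left(585 + \left(-2\right)^{3} - 36 \left(-2\right)^{2} - -32\right) \left(-10868\right) = \left(585 - 8 - 144 + 32\right) \left(-10868\right) = 465 \left(-10868\right) = -5053620$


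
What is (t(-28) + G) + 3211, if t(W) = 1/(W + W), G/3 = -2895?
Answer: -306545/56 ≈ -5474.0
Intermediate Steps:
G = -8685 (G = 3*(-2895) = -8685)
t(W) = 1/(2*W)
(t(-28) + G) + 3211 = ((½)/(-28) - 8685) + 3211 = ((½)*(-1/28) - 8685) + 3211 = (-1/56 - 8685) + 3211 = -486361/56 + 3211 = -306545/56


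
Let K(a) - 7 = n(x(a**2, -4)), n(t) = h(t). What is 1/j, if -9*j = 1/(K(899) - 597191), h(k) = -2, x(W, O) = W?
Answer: 5374674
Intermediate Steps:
n(t) = -2
K(a) = 5 (K(a) = 7 - 2 = 5)
j = 1/5374674 (j = -1/(9*(5 - 597191)) = -1/9/(-597186) = -1/9*(-1/597186) = 1/5374674 ≈ 1.8606e-7)
1/j = 1/(1/5374674) = 5374674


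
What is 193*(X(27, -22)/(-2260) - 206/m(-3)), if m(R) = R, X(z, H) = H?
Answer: 44932909/3390 ≈ 13255.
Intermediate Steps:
193*(X(27, -22)/(-2260) - 206/m(-3)) = 193*(-22/(-2260) - 206/(-3)) = 193*(-22*(-1/2260) - 206*(-⅓)) = 193*(11/1130 + 206/3) = 193*(232813/3390) = 44932909/3390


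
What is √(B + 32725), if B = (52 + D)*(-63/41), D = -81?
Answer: 8*√860713/41 ≈ 181.02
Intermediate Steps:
B = 1827/41 (B = (52 - 81)*(-63/41) = -(-1827)/41 = -29*(-63/41) = 1827/41 ≈ 44.561)
√(B + 32725) = √(1827/41 + 32725) = √(1343552/41) = 8*√860713/41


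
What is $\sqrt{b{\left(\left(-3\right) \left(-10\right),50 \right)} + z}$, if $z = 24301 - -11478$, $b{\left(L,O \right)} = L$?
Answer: $\sqrt{35809} \approx 189.23$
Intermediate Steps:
$z = 35779$ ($z = 24301 + 11478 = 35779$)
$\sqrt{b{\left(\left(-3\right) \left(-10\right),50 \right)} + z} = \sqrt{\left(-3\right) \left(-10\right) + 35779} = \sqrt{30 + 35779} = \sqrt{35809}$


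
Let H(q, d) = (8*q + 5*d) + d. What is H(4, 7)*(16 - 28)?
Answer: -888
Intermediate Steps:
H(q, d) = 6*d + 8*q (H(q, d) = (5*d + 8*q) + d = 6*d + 8*q)
H(4, 7)*(16 - 28) = (6*7 + 8*4)*(16 - 28) = (42 + 32)*(-12) = 74*(-12) = -888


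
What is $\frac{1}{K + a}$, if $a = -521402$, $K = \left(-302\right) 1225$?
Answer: $- \frac{1}{891352} \approx -1.1219 \cdot 10^{-6}$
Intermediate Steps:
$K = -369950$
$\frac{1}{K + a} = \frac{1}{-369950 - 521402} = \frac{1}{-891352} = - \frac{1}{891352}$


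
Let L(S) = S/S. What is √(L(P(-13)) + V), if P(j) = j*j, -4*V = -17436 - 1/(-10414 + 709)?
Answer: √1642621706295/19410 ≈ 66.030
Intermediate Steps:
V = 169216379/38820 (V = -(-17436 - 1/(-10414 + 709))/4 = -(-17436 - 1/(-9705))/4 = -(-17436 - 1*(-1/9705))/4 = -(-17436 + 1/9705)/4 = -¼*(-169216379/9705) = 169216379/38820 ≈ 4359.0)
P(j) = j²
L(S) = 1
√(L(P(-13)) + V) = √(1 + 169216379/38820) = √(169255199/38820) = √1642621706295/19410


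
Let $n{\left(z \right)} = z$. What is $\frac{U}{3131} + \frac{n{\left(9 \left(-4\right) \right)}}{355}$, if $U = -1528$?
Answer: $- \frac{655156}{1111505} \approx -0.58943$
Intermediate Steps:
$\frac{U}{3131} + \frac{n{\left(9 \left(-4\right) \right)}}{355} = - \frac{1528}{3131} + \frac{9 \left(-4\right)}{355} = \left(-1528\right) \frac{1}{3131} - \frac{36}{355} = - \frac{1528}{3131} - \frac{36}{355} = - \frac{655156}{1111505}$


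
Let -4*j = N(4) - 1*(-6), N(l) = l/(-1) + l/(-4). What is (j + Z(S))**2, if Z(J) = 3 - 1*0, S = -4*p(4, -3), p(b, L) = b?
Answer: 121/16 ≈ 7.5625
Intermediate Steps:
N(l) = -5*l/4 (N(l) = l*(-1) + l*(-1/4) = -l - l/4 = -5*l/4)
j = -1/4 (j = -(-5/4*4 - 1*(-6))/4 = -(-5 + 6)/4 = -1/4*1 = -1/4 ≈ -0.25000)
S = -16 (S = -4*4 = -16)
Z(J) = 3 (Z(J) = 3 + 0 = 3)
(j + Z(S))**2 = (-1/4 + 3)**2 = (11/4)**2 = 121/16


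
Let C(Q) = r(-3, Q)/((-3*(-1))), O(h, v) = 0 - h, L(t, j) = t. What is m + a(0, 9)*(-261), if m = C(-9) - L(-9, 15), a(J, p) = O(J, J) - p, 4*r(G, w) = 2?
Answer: 14149/6 ≈ 2358.2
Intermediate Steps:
r(G, w) = ½ (r(G, w) = (¼)*2 = ½)
O(h, v) = -h
C(Q) = ⅙ (C(Q) = 1/(2*((-3*(-1)))) = (½)/3 = (½)*(⅓) = ⅙)
a(J, p) = -J - p
m = 55/6 (m = ⅙ - 1*(-9) = ⅙ + 9 = 55/6 ≈ 9.1667)
m + a(0, 9)*(-261) = 55/6 + (-1*0 - 1*9)*(-261) = 55/6 + (0 - 9)*(-261) = 55/6 - 9*(-261) = 55/6 + 2349 = 14149/6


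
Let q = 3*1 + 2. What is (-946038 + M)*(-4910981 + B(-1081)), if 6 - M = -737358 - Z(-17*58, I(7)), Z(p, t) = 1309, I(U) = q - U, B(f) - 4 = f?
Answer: 1018588907170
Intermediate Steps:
q = 5 (q = 3 + 2 = 5)
B(f) = 4 + f
I(U) = 5 - U
M = 738673 (M = 6 - (-737358 - 1*1309) = 6 - (-737358 - 1309) = 6 - 1*(-738667) = 6 + 738667 = 738673)
(-946038 + M)*(-4910981 + B(-1081)) = (-946038 + 738673)*(-4910981 + (4 - 1081)) = -207365*(-4910981 - 1077) = -207365*(-4912058) = 1018588907170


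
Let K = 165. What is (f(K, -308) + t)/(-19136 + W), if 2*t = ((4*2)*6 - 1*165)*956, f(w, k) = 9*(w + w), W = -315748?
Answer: 4413/27907 ≈ 0.15813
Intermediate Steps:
f(w, k) = 18*w (f(w, k) = 9*(2*w) = 18*w)
t = -55926 (t = (((4*2)*6 - 1*165)*956)/2 = ((8*6 - 165)*956)/2 = ((48 - 165)*956)/2 = (-117*956)/2 = (½)*(-111852) = -55926)
(f(K, -308) + t)/(-19136 + W) = (18*165 - 55926)/(-19136 - 315748) = (2970 - 55926)/(-334884) = -52956*(-1/334884) = 4413/27907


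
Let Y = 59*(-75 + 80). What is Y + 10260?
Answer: 10555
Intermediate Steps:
Y = 295 (Y = 59*5 = 295)
Y + 10260 = 295 + 10260 = 10555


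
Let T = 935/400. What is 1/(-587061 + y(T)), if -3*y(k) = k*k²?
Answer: -1536000/901732235203 ≈ -1.7034e-6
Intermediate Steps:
T = 187/80 (T = 935*(1/400) = 187/80 ≈ 2.3375)
y(k) = -k³/3 (y(k) = -k*k²/3 = -k³/3)
1/(-587061 + y(T)) = 1/(-587061 - (187/80)³/3) = 1/(-587061 - ⅓*6539203/512000) = 1/(-587061 - 6539203/1536000) = 1/(-901732235203/1536000) = -1536000/901732235203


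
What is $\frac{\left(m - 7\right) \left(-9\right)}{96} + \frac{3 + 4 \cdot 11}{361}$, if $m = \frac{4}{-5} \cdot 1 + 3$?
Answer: $\frac{4189}{7220} \approx 0.58019$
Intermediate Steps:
$m = \frac{11}{5}$ ($m = 4 \left(- \frac{1}{5}\right) 1 + 3 = \left(- \frac{4}{5}\right) 1 + 3 = - \frac{4}{5} + 3 = \frac{11}{5} \approx 2.2$)
$\frac{\left(m - 7\right) \left(-9\right)}{96} + \frac{3 + 4 \cdot 11}{361} = \frac{\left(\frac{11}{5} - 7\right) \left(-9\right)}{96} + \frac{3 + 4 \cdot 11}{361} = \left(- \frac{24}{5}\right) \left(-9\right) \frac{1}{96} + \left(3 + 44\right) \frac{1}{361} = \frac{216}{5} \cdot \frac{1}{96} + 47 \cdot \frac{1}{361} = \frac{9}{20} + \frac{47}{361} = \frac{4189}{7220}$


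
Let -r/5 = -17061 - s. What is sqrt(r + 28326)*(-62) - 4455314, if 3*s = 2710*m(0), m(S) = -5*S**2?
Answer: -4455314 - 434*sqrt(2319) ≈ -4.4762e+6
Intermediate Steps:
s = 0 (s = (2710*(-5*0**2))/3 = (2710*(-5*0))/3 = (2710*0)/3 = (1/3)*0 = 0)
r = 85305 (r = -5*(-17061 - 1*0) = -5*(-17061 + 0) = -5*(-17061) = 85305)
sqrt(r + 28326)*(-62) - 4455314 = sqrt(85305 + 28326)*(-62) - 4455314 = sqrt(113631)*(-62) - 4455314 = (7*sqrt(2319))*(-62) - 4455314 = -434*sqrt(2319) - 4455314 = -4455314 - 434*sqrt(2319)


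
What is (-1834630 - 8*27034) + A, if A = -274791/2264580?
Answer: -1548143975317/754860 ≈ -2.0509e+6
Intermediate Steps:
A = -91597/754860 (A = -274791*1/2264580 = -91597/754860 ≈ -0.12134)
(-1834630 - 8*27034) + A = (-1834630 - 8*27034) - 91597/754860 = (-1834630 - 216272) - 91597/754860 = -2050902 - 91597/754860 = -1548143975317/754860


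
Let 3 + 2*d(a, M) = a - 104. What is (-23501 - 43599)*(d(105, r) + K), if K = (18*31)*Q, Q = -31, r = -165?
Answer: 1160762900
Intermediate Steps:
d(a, M) = -107/2 + a/2 (d(a, M) = -3/2 + (a - 104)/2 = -3/2 + (-104 + a)/2 = -3/2 + (-52 + a/2) = -107/2 + a/2)
K = -17298 (K = (18*31)*(-31) = 558*(-31) = -17298)
(-23501 - 43599)*(d(105, r) + K) = (-23501 - 43599)*((-107/2 + (½)*105) - 17298) = -67100*((-107/2 + 105/2) - 17298) = -67100*(-1 - 17298) = -67100*(-17299) = 1160762900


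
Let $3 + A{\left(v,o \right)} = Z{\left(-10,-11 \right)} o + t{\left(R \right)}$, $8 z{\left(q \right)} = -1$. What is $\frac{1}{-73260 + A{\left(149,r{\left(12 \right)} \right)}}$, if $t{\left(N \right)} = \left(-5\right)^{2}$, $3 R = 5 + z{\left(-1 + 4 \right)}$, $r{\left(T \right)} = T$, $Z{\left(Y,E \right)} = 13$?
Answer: $- \frac{1}{73082} \approx -1.3683 \cdot 10^{-5}$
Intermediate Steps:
$z{\left(q \right)} = - \frac{1}{8}$ ($z{\left(q \right)} = \frac{1}{8} \left(-1\right) = - \frac{1}{8}$)
$R = \frac{13}{8}$ ($R = \frac{5 - \frac{1}{8}}{3} = \frac{1}{3} \cdot \frac{39}{8} = \frac{13}{8} \approx 1.625$)
$t{\left(N \right)} = 25$
$A{\left(v,o \right)} = 22 + 13 o$ ($A{\left(v,o \right)} = -3 + \left(13 o + 25\right) = -3 + \left(25 + 13 o\right) = 22 + 13 o$)
$\frac{1}{-73260 + A{\left(149,r{\left(12 \right)} \right)}} = \frac{1}{-73260 + \left(22 + 13 \cdot 12\right)} = \frac{1}{-73260 + \left(22 + 156\right)} = \frac{1}{-73260 + 178} = \frac{1}{-73082} = - \frac{1}{73082}$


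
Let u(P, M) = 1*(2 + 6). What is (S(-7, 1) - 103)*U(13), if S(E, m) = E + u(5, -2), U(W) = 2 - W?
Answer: 1122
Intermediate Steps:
u(P, M) = 8 (u(P, M) = 1*8 = 8)
S(E, m) = 8 + E (S(E, m) = E + 8 = 8 + E)
(S(-7, 1) - 103)*U(13) = ((8 - 7) - 103)*(2 - 1*13) = (1 - 103)*(2 - 13) = -102*(-11) = 1122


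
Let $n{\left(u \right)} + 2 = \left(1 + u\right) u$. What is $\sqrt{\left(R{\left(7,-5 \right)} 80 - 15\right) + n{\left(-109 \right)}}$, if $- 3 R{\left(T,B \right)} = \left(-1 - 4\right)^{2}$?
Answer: $\frac{\sqrt{99795}}{3} \approx 105.3$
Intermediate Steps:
$R{\left(T,B \right)} = - \frac{25}{3}$ ($R{\left(T,B \right)} = - \frac{\left(-1 - 4\right)^{2}}{3} = - \frac{\left(-5\right)^{2}}{3} = \left(- \frac{1}{3}\right) 25 = - \frac{25}{3}$)
$n{\left(u \right)} = -2 + u \left(1 + u\right)$ ($n{\left(u \right)} = -2 + \left(1 + u\right) u = -2 + u \left(1 + u\right)$)
$\sqrt{\left(R{\left(7,-5 \right)} 80 - 15\right) + n{\left(-109 \right)}} = \sqrt{\left(\left(- \frac{25}{3}\right) 80 - 15\right) - \left(111 - 11881\right)} = \sqrt{\left(- \frac{2000}{3} - 15\right) - -11770} = \sqrt{- \frac{2045}{3} + 11770} = \sqrt{\frac{33265}{3}} = \frac{\sqrt{99795}}{3}$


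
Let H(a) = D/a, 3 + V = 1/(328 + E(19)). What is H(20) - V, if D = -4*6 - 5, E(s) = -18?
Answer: 959/620 ≈ 1.5468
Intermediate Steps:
V = -929/310 (V = -3 + 1/(328 - 18) = -3 + 1/310 = -929/310 ≈ -2.9968)
D = -29 (D = -24 - 5 = -29)
H(a) = -29/a
H(20) - V = -29/20 - 1*(-929/310) = -29*1/20 + 929/310 = -29/20 + 929/310 = 959/620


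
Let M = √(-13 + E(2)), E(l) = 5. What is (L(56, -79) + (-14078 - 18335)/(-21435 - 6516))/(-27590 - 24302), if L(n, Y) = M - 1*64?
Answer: 1756451/1450433292 - I*√2/25946 ≈ 0.001211 - 5.4506e-5*I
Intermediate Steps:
M = 2*I*√2 (M = √(-13 + 5) = √(-8) = 2*I*√2 ≈ 2.8284*I)
L(n, Y) = -64 + 2*I*√2 (L(n, Y) = 2*I*√2 - 1*64 = 2*I*√2 - 64 = -64 + 2*I*√2)
(L(56, -79) + (-14078 - 18335)/(-21435 - 6516))/(-27590 - 24302) = ((-64 + 2*I*√2) + (-14078 - 18335)/(-21435 - 6516))/(-27590 - 24302) = ((-64 + 2*I*√2) - 32413/(-27951))/(-51892) = ((-64 + 2*I*√2) - 32413*(-1/27951))*(-1/51892) = ((-64 + 2*I*√2) + 32413/27951)*(-1/51892) = (-1756451/27951 + 2*I*√2)*(-1/51892) = 1756451/1450433292 - I*√2/25946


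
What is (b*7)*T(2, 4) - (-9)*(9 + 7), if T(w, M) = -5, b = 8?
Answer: -136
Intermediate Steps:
(b*7)*T(2, 4) - (-9)*(9 + 7) = (8*7)*(-5) - (-9)*(9 + 7) = 56*(-5) - (-9)*16 = -280 - 1*(-144) = -280 + 144 = -136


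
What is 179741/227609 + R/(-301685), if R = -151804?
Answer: 88777120221/68666221165 ≈ 1.2929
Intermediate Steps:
179741/227609 + R/(-301685) = 179741/227609 - 151804/(-301685) = 179741*(1/227609) - 151804*(-1/301685) = 179741/227609 + 151804/301685 = 88777120221/68666221165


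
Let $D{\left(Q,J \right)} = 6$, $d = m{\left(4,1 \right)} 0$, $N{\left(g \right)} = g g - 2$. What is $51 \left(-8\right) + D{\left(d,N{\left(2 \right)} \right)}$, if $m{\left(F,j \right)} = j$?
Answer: $-402$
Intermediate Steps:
$N{\left(g \right)} = -2 + g^{2}$ ($N{\left(g \right)} = g^{2} - 2 = -2 + g^{2}$)
$d = 0$ ($d = 1 \cdot 0 = 0$)
$51 \left(-8\right) + D{\left(d,N{\left(2 \right)} \right)} = 51 \left(-8\right) + 6 = -408 + 6 = -402$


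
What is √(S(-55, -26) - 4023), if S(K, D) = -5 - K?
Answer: I*√3973 ≈ 63.032*I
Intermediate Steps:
√(S(-55, -26) - 4023) = √((-5 - 1*(-55)) - 4023) = √((-5 + 55) - 4023) = √(50 - 4023) = √(-3973) = I*√3973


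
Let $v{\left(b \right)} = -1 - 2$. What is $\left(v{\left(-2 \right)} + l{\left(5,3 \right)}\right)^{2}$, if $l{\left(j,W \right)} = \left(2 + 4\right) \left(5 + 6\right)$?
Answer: $3969$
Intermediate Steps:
$v{\left(b \right)} = -3$
$l{\left(j,W \right)} = 66$ ($l{\left(j,W \right)} = 6 \cdot 11 = 66$)
$\left(v{\left(-2 \right)} + l{\left(5,3 \right)}\right)^{2} = \left(-3 + 66\right)^{2} = 63^{2} = 3969$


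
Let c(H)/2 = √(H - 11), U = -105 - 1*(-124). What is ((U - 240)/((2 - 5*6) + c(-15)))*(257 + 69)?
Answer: 252161/111 + 36023*I*√26/222 ≈ 2271.7 + 827.4*I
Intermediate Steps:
U = 19 (U = -105 + 124 = 19)
c(H) = 2*√(-11 + H) (c(H) = 2*√(H - 11) = 2*√(-11 + H))
((U - 240)/((2 - 5*6) + c(-15)))*(257 + 69) = ((19 - 240)/((2 - 5*6) + 2*√(-11 - 15)))*(257 + 69) = -221/((2 - 30) + 2*√(-26))*326 = -221/(-28 + 2*(I*√26))*326 = -221/(-28 + 2*I*√26)*326 = -72046/(-28 + 2*I*√26)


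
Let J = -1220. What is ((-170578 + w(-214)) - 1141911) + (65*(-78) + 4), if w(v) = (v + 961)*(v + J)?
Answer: -2388753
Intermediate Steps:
w(v) = (-1220 + v)*(961 + v) (w(v) = (v + 961)*(v - 1220) = (961 + v)*(-1220 + v) = (-1220 + v)*(961 + v))
((-170578 + w(-214)) - 1141911) + (65*(-78) + 4) = ((-170578 + (-1172420 + (-214)**2 - 259*(-214))) - 1141911) + (65*(-78) + 4) = ((-170578 + (-1172420 + 45796 + 55426)) - 1141911) + (-5070 + 4) = ((-170578 - 1071198) - 1141911) - 5066 = (-1241776 - 1141911) - 5066 = -2383687 - 5066 = -2388753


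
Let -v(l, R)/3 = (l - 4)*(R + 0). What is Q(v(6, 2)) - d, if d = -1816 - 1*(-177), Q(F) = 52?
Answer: 1691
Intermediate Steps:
v(l, R) = -3*R*(-4 + l) (v(l, R) = -3*(l - 4)*(R + 0) = -3*(-4 + l)*R = -3*R*(-4 + l))
d = -1639 (d = -1816 + 177 = -1639)
Q(v(6, 2)) - d = 52 - 1*(-1639) = 52 + 1639 = 1691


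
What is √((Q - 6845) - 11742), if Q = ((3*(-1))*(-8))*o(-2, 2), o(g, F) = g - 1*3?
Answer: I*√18707 ≈ 136.77*I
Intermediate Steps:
o(g, F) = -3 + g (o(g, F) = g - 3 = -3 + g)
Q = -120 (Q = ((3*(-1))*(-8))*(-3 - 2) = -3*(-8)*(-5) = 24*(-5) = -120)
√((Q - 6845) - 11742) = √((-120 - 6845) - 11742) = √(-6965 - 11742) = √(-18707) = I*√18707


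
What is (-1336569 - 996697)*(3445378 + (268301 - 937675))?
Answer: -6477155749064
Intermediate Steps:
(-1336569 - 996697)*(3445378 + (268301 - 937675)) = -2333266*(3445378 - 669374) = -2333266*2776004 = -6477155749064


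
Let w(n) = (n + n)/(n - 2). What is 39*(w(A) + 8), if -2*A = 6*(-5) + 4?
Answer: 4446/11 ≈ 404.18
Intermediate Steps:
A = 13 (A = -(6*(-5) + 4)/2 = -(-30 + 4)/2 = -1/2*(-26) = 13)
w(n) = 2*n/(-2 + n) (w(n) = (2*n)/(-2 + n) = 2*n/(-2 + n))
39*(w(A) + 8) = 39*(2*13/(-2 + 13) + 8) = 39*(2*13/11 + 8) = 39*(2*13*(1/11) + 8) = 39*(26/11 + 8) = 39*(114/11) = 4446/11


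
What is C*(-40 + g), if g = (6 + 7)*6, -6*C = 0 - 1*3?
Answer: 19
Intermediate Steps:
C = ½ (C = -(0 - 1*3)/6 = -(0 - 3)/6 = -⅙*(-3) = ½ ≈ 0.50000)
g = 78 (g = 13*6 = 78)
C*(-40 + g) = (-40 + 78)/2 = (½)*38 = 19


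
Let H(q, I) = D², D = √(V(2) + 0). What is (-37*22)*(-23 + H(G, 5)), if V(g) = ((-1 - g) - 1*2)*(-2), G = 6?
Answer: 10582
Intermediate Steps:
V(g) = 6 + 2*g (V(g) = ((-1 - g) - 2)*(-2) = (-3 - g)*(-2) = 6 + 2*g)
D = √10 (D = √((6 + 2*2) + 0) = √((6 + 4) + 0) = √(10 + 0) = √10 ≈ 3.1623)
H(q, I) = 10 (H(q, I) = (√10)² = 10)
(-37*22)*(-23 + H(G, 5)) = (-37*22)*(-23 + 10) = -814*(-13) = 10582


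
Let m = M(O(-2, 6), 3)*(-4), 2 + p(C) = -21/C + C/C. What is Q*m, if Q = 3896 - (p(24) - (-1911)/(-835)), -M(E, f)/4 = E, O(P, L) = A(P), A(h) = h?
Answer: -104212372/835 ≈ -1.2481e+5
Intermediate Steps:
O(P, L) = P
M(E, f) = -4*E
p(C) = -1 - 21/C (p(C) = -2 + (-21/C + C/C) = -2 + (-21/C + 1) = -2 + (1 - 21/C) = -1 - 21/C)
m = -32 (m = -4*(-2)*(-4) = 8*(-4) = -32)
Q = 26053093/6680 (Q = 3896 - ((-21 - 1*24)/24 - (-1911)/(-835)) = 3896 - ((-21 - 24)/24 - (-1911)*(-1)/835) = 3896 - ((1/24)*(-45) - 1*1911/835) = 3896 - (-15/8 - 1911/835) = 3896 - 1*(-27813/6680) = 3896 + 27813/6680 = 26053093/6680 ≈ 3900.2)
Q*m = (26053093/6680)*(-32) = -104212372/835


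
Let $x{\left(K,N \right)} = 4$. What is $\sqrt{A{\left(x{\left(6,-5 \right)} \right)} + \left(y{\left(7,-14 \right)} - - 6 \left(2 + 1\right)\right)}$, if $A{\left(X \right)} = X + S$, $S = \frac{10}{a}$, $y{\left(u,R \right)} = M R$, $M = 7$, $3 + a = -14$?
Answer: $\frac{i \sqrt{22134}}{17} \approx 8.7515 i$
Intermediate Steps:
$a = -17$ ($a = -3 - 14 = -17$)
$y{\left(u,R \right)} = 7 R$
$S = - \frac{10}{17}$ ($S = \frac{10}{-17} = 10 \left(- \frac{1}{17}\right) = - \frac{10}{17} \approx -0.58823$)
$A{\left(X \right)} = - \frac{10}{17} + X$ ($A{\left(X \right)} = X - \frac{10}{17} = - \frac{10}{17} + X$)
$\sqrt{A{\left(x{\left(6,-5 \right)} \right)} + \left(y{\left(7,-14 \right)} - - 6 \left(2 + 1\right)\right)} = \sqrt{\left(- \frac{10}{17} + 4\right) + \left(7 \left(-14\right) - - 6 \left(2 + 1\right)\right)} = \sqrt{\frac{58}{17} - \left(98 - 18\right)} = \sqrt{\frac{58}{17} - 80} = \sqrt{- \frac{1302}{17}} = \frac{i \sqrt{22134}}{17}$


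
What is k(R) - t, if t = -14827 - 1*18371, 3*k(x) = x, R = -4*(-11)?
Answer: 99638/3 ≈ 33213.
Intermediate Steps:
R = 44
k(x) = x/3
t = -33198 (t = -14827 - 18371 = -33198)
k(R) - t = (⅓)*44 - 1*(-33198) = 44/3 + 33198 = 99638/3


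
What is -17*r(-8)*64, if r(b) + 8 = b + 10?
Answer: 6528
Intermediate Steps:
r(b) = 2 + b (r(b) = -8 + (b + 10) = -8 + (10 + b) = 2 + b)
-17*r(-8)*64 = -17*(2 - 8)*64 = -17*(-6)*64 = 102*64 = 6528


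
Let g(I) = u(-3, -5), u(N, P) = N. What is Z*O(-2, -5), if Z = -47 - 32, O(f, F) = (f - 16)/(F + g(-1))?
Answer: -711/4 ≈ -177.75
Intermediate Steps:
g(I) = -3
O(f, F) = (-16 + f)/(-3 + F) (O(f, F) = (f - 16)/(F - 3) = (-16 + f)/(-3 + F))
Z = -79
Z*O(-2, -5) = -79*(-16 - 2)/(-3 - 5) = -79*(-18)/(-8) = -(-79)*(-18)/8 = -79*9/4 = -711/4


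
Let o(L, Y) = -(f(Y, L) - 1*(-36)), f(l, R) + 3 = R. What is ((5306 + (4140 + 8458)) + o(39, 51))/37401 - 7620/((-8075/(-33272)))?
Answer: -632148685016/20134205 ≈ -31397.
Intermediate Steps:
f(l, R) = -3 + R
o(L, Y) = -33 - L (o(L, Y) = -((-3 + L) - 1*(-36)) = -((-3 + L) + 36) = -(33 + L) = -33 - L)
((5306 + (4140 + 8458)) + o(39, 51))/37401 - 7620/((-8075/(-33272))) = ((5306 + (4140 + 8458)) + (-33 - 1*39))/37401 - 7620/((-8075/(-33272))) = ((5306 + 12598) + (-33 - 39))*(1/37401) - 7620/((-8075*(-1/33272))) = (17904 - 72)*(1/37401) - 7620/8075/33272 = 17832*(1/37401) - 7620*33272/8075 = 5944/12467 - 50706528/1615 = -632148685016/20134205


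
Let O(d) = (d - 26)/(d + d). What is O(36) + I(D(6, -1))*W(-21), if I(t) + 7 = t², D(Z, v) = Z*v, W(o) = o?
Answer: -21919/36 ≈ -608.86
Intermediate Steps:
O(d) = (-26 + d)/(2*d) (O(d) = (-26 + d)/((2*d)) = (-26 + d)*(1/(2*d)) = (-26 + d)/(2*d))
I(t) = -7 + t²
O(36) + I(D(6, -1))*W(-21) = (½)*(-26 + 36)/36 + (-7 + (6*(-1))²)*(-21) = (½)*(1/36)*10 + (-7 + (-6)²)*(-21) = 5/36 + (-7 + 36)*(-21) = 5/36 + 29*(-21) = 5/36 - 609 = -21919/36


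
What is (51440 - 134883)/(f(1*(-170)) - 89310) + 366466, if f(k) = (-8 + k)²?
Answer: 21118053159/57626 ≈ 3.6647e+5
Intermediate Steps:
(51440 - 134883)/(f(1*(-170)) - 89310) + 366466 = (51440 - 134883)/((-8 + 1*(-170))² - 89310) + 366466 = -83443/((-8 - 170)² - 89310) + 366466 = -83443/((-178)² - 89310) + 366466 = -83443/(31684 - 89310) + 366466 = -83443/(-57626) + 366466 = -83443*(-1/57626) + 366466 = 83443/57626 + 366466 = 21118053159/57626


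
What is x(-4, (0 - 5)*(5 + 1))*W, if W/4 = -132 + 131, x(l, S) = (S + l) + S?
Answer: 256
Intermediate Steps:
x(l, S) = l + 2*S
W = -4 (W = 4*(-132 + 131) = 4*(-1) = -4)
x(-4, (0 - 5)*(5 + 1))*W = (-4 + 2*((0 - 5)*(5 + 1)))*(-4) = (-4 + 2*(-5*6))*(-4) = (-4 + 2*(-30))*(-4) = (-4 - 60)*(-4) = -64*(-4) = 256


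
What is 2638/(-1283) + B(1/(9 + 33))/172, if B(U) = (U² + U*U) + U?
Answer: -200083463/97318116 ≈ -2.0560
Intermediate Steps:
B(U) = U + 2*U² (B(U) = (U² + U²) + U = 2*U² + U = U + 2*U²)
2638/(-1283) + B(1/(9 + 33))/172 = 2638/(-1283) + ((1 + 2/(9 + 33))/(9 + 33))/172 = 2638*(-1/1283) + ((1 + 2/42)/42)*(1/172) = -2638/1283 + ((1 + 2*(1/42))/42)*(1/172) = -2638/1283 + ((1 + 1/21)/42)*(1/172) = -2638/1283 + ((1/42)*(22/21))*(1/172) = -2638/1283 + (11/441)*(1/172) = -2638/1283 + 11/75852 = -200083463/97318116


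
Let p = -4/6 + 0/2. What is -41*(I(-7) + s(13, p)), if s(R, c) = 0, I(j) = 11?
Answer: -451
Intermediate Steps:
p = -⅔ (p = -4*⅙ + 0*(½) = -⅔ + 0 = -⅔ ≈ -0.66667)
-41*(I(-7) + s(13, p)) = -41*(11 + 0) = -41*11 = -451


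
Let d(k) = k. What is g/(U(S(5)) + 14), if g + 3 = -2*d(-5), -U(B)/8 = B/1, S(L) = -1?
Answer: 7/22 ≈ 0.31818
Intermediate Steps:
U(B) = -8*B (U(B) = -8*B/1 = -8*B)
g = 7 (g = -3 - 2*(-5) = -3 + 10 = 7)
g/(U(S(5)) + 14) = 7/(-8*(-1) + 14) = 7/(8 + 14) = 7/22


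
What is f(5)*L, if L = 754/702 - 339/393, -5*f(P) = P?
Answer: -748/3537 ≈ -0.21148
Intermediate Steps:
f(P) = -P/5
L = 748/3537 (L = 754*(1/702) - 339*1/393 = 29/27 - 113/131 = 748/3537 ≈ 0.21148)
f(5)*L = -⅕*5*(748/3537) = -1*748/3537 = -748/3537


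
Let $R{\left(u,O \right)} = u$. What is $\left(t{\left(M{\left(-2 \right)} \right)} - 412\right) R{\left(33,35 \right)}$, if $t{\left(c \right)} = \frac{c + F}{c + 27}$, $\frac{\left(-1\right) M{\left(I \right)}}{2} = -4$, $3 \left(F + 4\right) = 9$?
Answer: $- \frac{67947}{5} \approx -13589.0$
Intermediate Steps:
$F = -1$ ($F = -4 + \frac{1}{3} \cdot 9 = -4 + 3 = -1$)
$M{\left(I \right)} = 8$ ($M{\left(I \right)} = \left(-2\right) \left(-4\right) = 8$)
$t{\left(c \right)} = \frac{-1 + c}{27 + c}$ ($t{\left(c \right)} = \frac{c - 1}{c + 27} = \frac{-1 + c}{27 + c}$)
$\left(t{\left(M{\left(-2 \right)} \right)} - 412\right) R{\left(33,35 \right)} = \left(\frac{-1 + 8}{27 + 8} - 412\right) 33 = \left(\frac{1}{35} \cdot 7 - 412\right) 33 = \left(\frac{1}{5} - 412\right) 33 = \left(- \frac{2059}{5}\right) 33 = - \frac{67947}{5}$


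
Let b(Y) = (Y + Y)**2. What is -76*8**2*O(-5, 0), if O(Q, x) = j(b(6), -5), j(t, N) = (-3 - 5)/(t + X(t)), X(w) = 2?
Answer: 19456/73 ≈ 266.52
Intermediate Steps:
b(Y) = 4*Y**2 (b(Y) = (2*Y)**2 = 4*Y**2)
j(t, N) = -8/(2 + t) (j(t, N) = (-3 - 5)/(t + 2) = -8/(2 + t))
O(Q, x) = -4/73 (O(Q, x) = -8/(2 + 4*6**2) = -8/(2 + 4*36) = -8/(2 + 144) = -8/146 = -8*1/146 = -4/73)
-76*8**2*O(-5, 0) = -76*8**2*(-4)/73 = -76*64*(-4)/73 = -4864*(-4)/73 = -1*(-19456/73) = 19456/73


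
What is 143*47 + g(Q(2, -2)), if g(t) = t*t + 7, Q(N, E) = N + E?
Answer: 6728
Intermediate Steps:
Q(N, E) = E + N
g(t) = 7 + t² (g(t) = t² + 7 = 7 + t²)
143*47 + g(Q(2, -2)) = 143*47 + (7 + (-2 + 2)²) = 6721 + (7 + 0²) = 6721 + (7 + 0) = 6721 + 7 = 6728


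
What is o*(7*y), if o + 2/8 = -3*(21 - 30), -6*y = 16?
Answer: -1498/3 ≈ -499.33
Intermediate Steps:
y = -8/3 (y = -⅙*16 = -8/3 ≈ -2.6667)
o = 107/4 (o = -¼ - 3*(21 - 30) = -¼ - 3*(-9) = -¼ + 27 = 107/4 ≈ 26.750)
o*(7*y) = 107*(7*(-8/3))/4 = (107/4)*(-56/3) = -1498/3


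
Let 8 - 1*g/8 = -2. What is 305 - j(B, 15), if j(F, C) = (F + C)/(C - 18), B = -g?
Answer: 850/3 ≈ 283.33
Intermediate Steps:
g = 80 (g = 64 - 8*(-2) = 64 + 16 = 80)
B = -80 (B = -1*80 = -80)
j(F, C) = (C + F)/(-18 + C)
305 - j(B, 15) = 305 - (15 - 80)/(-18 + 15) = 305 - (-65)/(-3) = 305 - (-1)*(-65)/3 = 305 - 1*65/3 = 305 - 65/3 = 850/3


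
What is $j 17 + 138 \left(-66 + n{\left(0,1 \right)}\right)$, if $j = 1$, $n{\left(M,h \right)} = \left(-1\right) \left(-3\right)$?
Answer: $-8677$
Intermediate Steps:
$n{\left(M,h \right)} = 3$
$j 17 + 138 \left(-66 + n{\left(0,1 \right)}\right) = 1 \cdot 17 + 138 \left(-66 + 3\right) = 17 + 138 \left(-63\right) = 17 - 8694 = -8677$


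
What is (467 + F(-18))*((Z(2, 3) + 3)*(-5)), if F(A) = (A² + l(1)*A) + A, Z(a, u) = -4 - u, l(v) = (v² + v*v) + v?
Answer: 14380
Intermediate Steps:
l(v) = v + 2*v² (l(v) = (v² + v²) + v = 2*v² + v = v + 2*v²)
F(A) = A² + 4*A (F(A) = (A² + (1*(1 + 2*1))*A) + A = (A² + (1*(1 + 2))*A) + A = (A² + (1*3)*A) + A = (A² + 3*A) + A = A² + 4*A)
(467 + F(-18))*((Z(2, 3) + 3)*(-5)) = (467 - 18*(4 - 18))*(((-4 - 1*3) + 3)*(-5)) = (467 - 18*(-14))*(((-4 - 3) + 3)*(-5)) = (467 + 252)*((-7 + 3)*(-5)) = 719*(-4*(-5)) = 719*20 = 14380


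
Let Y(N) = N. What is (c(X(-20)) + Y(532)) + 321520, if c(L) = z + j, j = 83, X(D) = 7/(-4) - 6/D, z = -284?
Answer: 321851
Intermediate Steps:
X(D) = -7/4 - 6/D (X(D) = 7*(-1/4) - 6/D = -7/4 - 6/D)
c(L) = -201 (c(L) = -284 + 83 = -201)
(c(X(-20)) + Y(532)) + 321520 = (-201 + 532) + 321520 = 331 + 321520 = 321851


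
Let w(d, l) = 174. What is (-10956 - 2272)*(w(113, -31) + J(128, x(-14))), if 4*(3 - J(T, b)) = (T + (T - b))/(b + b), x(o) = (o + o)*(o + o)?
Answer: -229562019/98 ≈ -2.3425e+6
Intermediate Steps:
x(o) = 4*o² (x(o) = (2*o)*(2*o) = 4*o²)
J(T, b) = 3 - (-b + 2*T)/(8*b) (J(T, b) = 3 - (T + (T - b))/(4*(b + b)) = 3 - (-b + 2*T)/(4*(2*b)) = 3 - (-b + 2*T)*1/(2*b)/4 = 3 - (-b + 2*T)/(8*b))
(-10956 - 2272)*(w(113, -31) + J(128, x(-14))) = (-10956 - 2272)*(174 + (25/8 - ¼*128/4*(-14)²)) = -13228*(174 + (25/8 - ¼*128/4*196)) = -13228*(174 + (25/8 - ¼*128/784)) = -13228*(174 + (25/8 - ¼*128*1/784)) = -13228*(174 + (25/8 - 2/49)) = -13228*(174 + 1209/392) = -13228*69417/392 = -229562019/98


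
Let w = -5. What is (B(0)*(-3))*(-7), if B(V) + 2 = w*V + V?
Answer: -42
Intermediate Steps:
B(V) = -2 - 4*V (B(V) = -2 + (-5*V + V) = -2 - 4*V)
(B(0)*(-3))*(-7) = ((-2 - 4*0)*(-3))*(-7) = ((-2 + 0)*(-3))*(-7) = -2*(-3)*(-7) = 6*(-7) = -42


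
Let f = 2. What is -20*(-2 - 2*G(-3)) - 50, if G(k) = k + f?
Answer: -50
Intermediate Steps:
G(k) = 2 + k (G(k) = k + 2 = 2 + k)
-20*(-2 - 2*G(-3)) - 50 = -20*(-2 - 2*(2 - 3)) - 50 = -20*(-2 - 2*(-1)) - 50 = -20*(-2 + 2) - 50 = -20*0 - 50 = 0 - 50 = -50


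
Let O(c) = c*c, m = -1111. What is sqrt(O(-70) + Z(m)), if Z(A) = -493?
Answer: sqrt(4407) ≈ 66.385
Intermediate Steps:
O(c) = c**2
sqrt(O(-70) + Z(m)) = sqrt((-70)**2 - 493) = sqrt(4900 - 493) = sqrt(4407)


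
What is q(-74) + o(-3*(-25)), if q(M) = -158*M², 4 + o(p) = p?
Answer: -865137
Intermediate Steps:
o(p) = -4 + p
q(-74) + o(-3*(-25)) = -158*(-74)² + (-4 - 3*(-25)) = -158*5476 + (-4 + 75) = -865208 + 71 = -865137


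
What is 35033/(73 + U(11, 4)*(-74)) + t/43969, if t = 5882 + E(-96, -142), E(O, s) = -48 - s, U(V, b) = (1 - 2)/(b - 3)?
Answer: 1541244449/6463443 ≈ 238.46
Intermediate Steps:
U(V, b) = -1/(-3 + b)
t = 5976 (t = 5882 + (-48 - 1*(-142)) = 5882 + (-48 + 142) = 5882 + 94 = 5976)
35033/(73 + U(11, 4)*(-74)) + t/43969 = 35033/(73 - 1/(-3 + 4)*(-74)) + 5976/43969 = 35033/(73 - 1/1*(-74)) + 5976*(1/43969) = 35033/(73 - 1*1*(-74)) + 5976/43969 = 35033/(73 - 1*(-74)) + 5976/43969 = 35033/(73 + 74) + 5976/43969 = 35033/147 + 5976/43969 = 1541244449/6463443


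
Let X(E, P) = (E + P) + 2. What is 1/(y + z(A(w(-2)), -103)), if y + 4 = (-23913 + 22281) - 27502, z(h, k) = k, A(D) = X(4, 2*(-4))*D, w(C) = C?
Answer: -1/29241 ≈ -3.4199e-5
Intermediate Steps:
X(E, P) = 2 + E + P
A(D) = -2*D (A(D) = (2 + 4 + 2*(-4))*D = (2 + 4 - 8)*D = -2*D)
y = -29138 (y = -4 + ((-23913 + 22281) - 27502) = -4 + (-1632 - 27502) = -4 - 29134 = -29138)
1/(y + z(A(w(-2)), -103)) = 1/(-29138 - 103) = 1/(-29241) = -1/29241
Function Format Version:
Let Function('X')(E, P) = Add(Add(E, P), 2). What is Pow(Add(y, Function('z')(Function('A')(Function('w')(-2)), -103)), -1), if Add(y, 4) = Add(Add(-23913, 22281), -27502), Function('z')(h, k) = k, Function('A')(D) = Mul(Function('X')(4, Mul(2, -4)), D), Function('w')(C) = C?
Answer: Rational(-1, 29241) ≈ -3.4199e-5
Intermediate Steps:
Function('X')(E, P) = Add(2, E, P)
Function('A')(D) = Mul(-2, D) (Function('A')(D) = Mul(Add(2, 4, Mul(2, -4)), D) = Mul(Add(2, 4, -8), D) = Mul(-2, D))
y = -29138 (y = Add(-4, Add(Add(-23913, 22281), -27502)) = Add(-4, Add(-1632, -27502)) = Add(-4, -29134) = -29138)
Pow(Add(y, Function('z')(Function('A')(Function('w')(-2)), -103)), -1) = Pow(Add(-29138, -103), -1) = Pow(-29241, -1) = Rational(-1, 29241)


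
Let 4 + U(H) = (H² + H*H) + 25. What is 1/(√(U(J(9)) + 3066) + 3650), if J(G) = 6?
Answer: 3650/13319341 - 9*√39/13319341 ≈ 0.00026982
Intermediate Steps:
U(H) = 21 + 2*H² (U(H) = -4 + ((H² + H*H) + 25) = -4 + ((H² + H²) + 25) = -4 + (2*H² + 25) = -4 + (25 + 2*H²) = 21 + 2*H²)
1/(√(U(J(9)) + 3066) + 3650) = 1/(√((21 + 2*6²) + 3066) + 3650) = 1/(√((21 + 2*36) + 3066) + 3650) = 1/(√((21 + 72) + 3066) + 3650) = 1/(√(93 + 3066) + 3650) = 1/(√3159 + 3650) = 1/(9*√39 + 3650) = 1/(3650 + 9*√39)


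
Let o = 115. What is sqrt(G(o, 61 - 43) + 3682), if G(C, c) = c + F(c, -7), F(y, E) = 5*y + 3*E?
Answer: sqrt(3769) ≈ 61.392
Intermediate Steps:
F(y, E) = 3*E + 5*y
G(C, c) = -21 + 6*c (G(C, c) = c + (3*(-7) + 5*c) = c + (-21 + 5*c) = -21 + 6*c)
sqrt(G(o, 61 - 43) + 3682) = sqrt((-21 + 6*(61 - 43)) + 3682) = sqrt((-21 + 6*18) + 3682) = sqrt((-21 + 108) + 3682) = sqrt(87 + 3682) = sqrt(3769)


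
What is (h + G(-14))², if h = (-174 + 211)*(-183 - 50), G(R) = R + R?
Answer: 74805201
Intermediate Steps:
G(R) = 2*R
h = -8621 (h = 37*(-233) = -8621)
(h + G(-14))² = (-8621 + 2*(-14))² = (-8621 - 28)² = (-8649)² = 74805201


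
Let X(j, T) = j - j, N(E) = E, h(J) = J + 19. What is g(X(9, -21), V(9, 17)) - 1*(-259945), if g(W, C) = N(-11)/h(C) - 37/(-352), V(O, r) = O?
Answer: 640503771/2464 ≈ 2.5994e+5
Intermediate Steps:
h(J) = 19 + J
X(j, T) = 0
g(W, C) = 37/352 - 11/(19 + C) (g(W, C) = -11/(19 + C) - 37/(-352) = -11/(19 + C) - 37*(-1/352) = -11/(19 + C) + 37/352 = 37/352 - 11/(19 + C))
g(X(9, -21), V(9, 17)) - 1*(-259945) = (-3169 + 37*9)/(352*(19 + 9)) - 1*(-259945) = (1/352)*(-3169 + 333)/28 + 259945 = (1/352)*(1/28)*(-2836) + 259945 = -709/2464 + 259945 = 640503771/2464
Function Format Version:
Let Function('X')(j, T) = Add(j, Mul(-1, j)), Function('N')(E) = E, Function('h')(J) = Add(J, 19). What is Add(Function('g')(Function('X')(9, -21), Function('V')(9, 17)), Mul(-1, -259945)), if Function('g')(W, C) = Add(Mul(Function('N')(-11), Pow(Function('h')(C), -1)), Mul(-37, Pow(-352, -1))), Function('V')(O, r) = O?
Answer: Rational(640503771, 2464) ≈ 2.5994e+5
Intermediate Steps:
Function('h')(J) = Add(19, J)
Function('X')(j, T) = 0
Function('g')(W, C) = Add(Rational(37, 352), Mul(-11, Pow(Add(19, C), -1))) (Function('g')(W, C) = Add(Mul(-11, Pow(Add(19, C), -1)), Mul(-37, Pow(-352, -1))) = Add(Mul(-11, Pow(Add(19, C), -1)), Mul(-37, Rational(-1, 352))) = Add(Mul(-11, Pow(Add(19, C), -1)), Rational(37, 352)) = Add(Rational(37, 352), Mul(-11, Pow(Add(19, C), -1))))
Add(Function('g')(Function('X')(9, -21), Function('V')(9, 17)), Mul(-1, -259945)) = Add(Mul(Rational(1, 352), Pow(Add(19, 9), -1), Add(-3169, Mul(37, 9))), Mul(-1, -259945)) = Add(Mul(Rational(1, 352), Pow(28, -1), Add(-3169, 333)), 259945) = Add(Mul(Rational(1, 352), Rational(1, 28), -2836), 259945) = Add(Rational(-709, 2464), 259945) = Rational(640503771, 2464)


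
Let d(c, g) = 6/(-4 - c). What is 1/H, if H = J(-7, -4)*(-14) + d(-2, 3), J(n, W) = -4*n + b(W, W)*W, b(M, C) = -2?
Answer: -1/507 ≈ -0.0019724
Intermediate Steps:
J(n, W) = -4*n - 2*W
H = -507 (H = (-4*(-7) - 2*(-4))*(-14) - 6/(4 - 2) = (28 + 8)*(-14) - 6/2 = 36*(-14) - 6*½ = -504 - 3 = -507)
1/H = 1/(-507) = -1/507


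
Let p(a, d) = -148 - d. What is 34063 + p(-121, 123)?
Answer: 33792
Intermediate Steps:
34063 + p(-121, 123) = 34063 + (-148 - 1*123) = 34063 + (-148 - 123) = 34063 - 271 = 33792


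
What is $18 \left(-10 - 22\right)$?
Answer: $-576$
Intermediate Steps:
$18 \left(-10 - 22\right) = 18 \left(-32\right) = -576$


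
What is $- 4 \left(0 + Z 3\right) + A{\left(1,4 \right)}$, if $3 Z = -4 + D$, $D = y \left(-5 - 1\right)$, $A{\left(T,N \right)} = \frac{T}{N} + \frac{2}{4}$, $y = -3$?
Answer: $- \frac{221}{4} \approx -55.25$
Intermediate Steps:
$A{\left(T,N \right)} = \frac{1}{2} + \frac{T}{N}$ ($A{\left(T,N \right)} = \frac{T}{N} + 2 \cdot \frac{1}{4} = \frac{T}{N} + \frac{1}{2} = \frac{1}{2} + \frac{T}{N}$)
$D = 18$ ($D = - 3 \left(-5 - 1\right) = \left(-3\right) \left(-6\right) = 18$)
$Z = \frac{14}{3}$ ($Z = \frac{-4 + 18}{3} = \frac{1}{3} \cdot 14 = \frac{14}{3} \approx 4.6667$)
$- 4 \left(0 + Z 3\right) + A{\left(1,4 \right)} = - 4 \left(0 + \frac{14}{3} \cdot 3\right) + \frac{1 + \frac{1}{2} \cdot 4}{4} = - 4 \left(0 + 14\right) + \frac{1 + 2}{4} = \left(-4\right) 14 + \frac{1}{4} \cdot 3 = -56 + \frac{3}{4} = - \frac{221}{4}$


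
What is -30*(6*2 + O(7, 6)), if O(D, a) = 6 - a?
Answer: -360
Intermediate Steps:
-30*(6*2 + O(7, 6)) = -30*(6*2 + (6 - 1*6)) = -30*(12 + (6 - 6)) = -30*(12 + 0) = -30*12 = -360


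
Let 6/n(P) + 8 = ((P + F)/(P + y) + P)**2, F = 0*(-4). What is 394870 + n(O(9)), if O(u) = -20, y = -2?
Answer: 8515766783/21566 ≈ 3.9487e+5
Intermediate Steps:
F = 0
n(P) = 6/(-8 + (P + P/(-2 + P))**2) (n(P) = 6/(-8 + ((P + 0)/(P - 2) + P)**2) = 6/(-8 + (P/(-2 + P) + P)**2) = 6/(-8 + (P + P/(-2 + P))**2))
394870 + n(O(9)) = 394870 + 6*(-2 - 20)**2/(-8*(-2 - 20)**2 + (-20)**2*(-1 - 20)**2) = 394870 + 6*(-22)**2/(-8*(-22)**2 + 400*(-21)**2) = 394870 + 6*484/(-8*484 + 400*441) = 394870 + 6*484/(-3872 + 176400) = 394870 + 6*484/172528 = 394870 + 6*484*(1/172528) = 394870 + 363/21566 = 8515766783/21566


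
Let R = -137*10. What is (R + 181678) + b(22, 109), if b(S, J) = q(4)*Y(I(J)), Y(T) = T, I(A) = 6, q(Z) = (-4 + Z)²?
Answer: 180308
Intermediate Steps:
b(S, J) = 0 (b(S, J) = (-4 + 4)²*6 = 0²*6 = 0*6 = 0)
R = -1370
(R + 181678) + b(22, 109) = (-1370 + 181678) + 0 = 180308 + 0 = 180308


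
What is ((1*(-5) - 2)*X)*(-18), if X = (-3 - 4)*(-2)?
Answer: 1764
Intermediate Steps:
X = 14 (X = -7*(-2) = 14)
((1*(-5) - 2)*X)*(-18) = ((1*(-5) - 2)*14)*(-18) = ((-5 - 2)*14)*(-18) = -7*14*(-18) = -98*(-18) = 1764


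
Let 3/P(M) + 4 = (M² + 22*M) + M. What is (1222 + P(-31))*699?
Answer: 208421529/244 ≈ 8.5419e+5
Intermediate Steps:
P(M) = 3/(-4 + M² + 23*M) (P(M) = 3/(-4 + ((M² + 22*M) + M)) = 3/(-4 + (M² + 23*M)) = 3/(-4 + M² + 23*M))
(1222 + P(-31))*699 = (1222 + 3/(-4 + (-31)² + 23*(-31)))*699 = (1222 + 3/(-4 + 961 - 713))*699 = (1222 + 3/244)*699 = (298171/244)*699 = 208421529/244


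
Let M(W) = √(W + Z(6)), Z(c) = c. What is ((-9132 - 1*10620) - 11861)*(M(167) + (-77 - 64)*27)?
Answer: 120350691 - 31613*√173 ≈ 1.1993e+8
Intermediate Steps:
M(W) = √(6 + W) (M(W) = √(W + 6) = √(6 + W))
((-9132 - 1*10620) - 11861)*(M(167) + (-77 - 64)*27) = ((-9132 - 1*10620) - 11861)*(√(6 + 167) + (-77 - 64)*27) = ((-9132 - 10620) - 11861)*(√173 - 141*27) = (-19752 - 11861)*(√173 - 3807) = -31613*(-3807 + √173) = 120350691 - 31613*√173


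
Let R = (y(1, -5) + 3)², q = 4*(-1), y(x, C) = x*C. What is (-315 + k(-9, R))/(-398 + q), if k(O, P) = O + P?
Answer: 160/201 ≈ 0.79602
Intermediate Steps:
y(x, C) = C*x
q = -4
R = 4 (R = (-5*1 + 3)² = (-5 + 3)² = (-2)² = 4)
(-315 + k(-9, R))/(-398 + q) = (-315 + (-9 + 4))/(-398 - 4) = (-315 - 5)/(-402) = -320*(-1/402) = 160/201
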